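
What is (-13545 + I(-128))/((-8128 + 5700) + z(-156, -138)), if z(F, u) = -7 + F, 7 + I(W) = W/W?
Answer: 13551/2591 ≈ 5.2300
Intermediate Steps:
I(W) = -6 (I(W) = -7 + W/W = -7 + 1 = -6)
(-13545 + I(-128))/((-8128 + 5700) + z(-156, -138)) = (-13545 - 6)/((-8128 + 5700) + (-7 - 156)) = -13551/(-2428 - 163) = -13551/(-2591) = -13551*(-1/2591) = 13551/2591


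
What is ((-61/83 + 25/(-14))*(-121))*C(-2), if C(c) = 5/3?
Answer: 1772045/3486 ≈ 508.33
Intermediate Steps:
C(c) = 5/3 (C(c) = 5*(1/3) = 5/3)
((-61/83 + 25/(-14))*(-121))*C(-2) = ((-61/83 + 25/(-14))*(-121))*(5/3) = ((-61*1/83 + 25*(-1/14))*(-121))*(5/3) = ((-61/83 - 25/14)*(-121))*(5/3) = -2929/1162*(-121)*(5/3) = (354409/1162)*(5/3) = 1772045/3486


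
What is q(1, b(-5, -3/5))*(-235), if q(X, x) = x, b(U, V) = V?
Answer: 141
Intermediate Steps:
q(1, b(-5, -3/5))*(-235) = -3/5*(-235) = -3*⅕*(-235) = -⅗*(-235) = 141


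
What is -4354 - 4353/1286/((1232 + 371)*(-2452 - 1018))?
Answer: -31145290813687/7153259260 ≈ -4354.0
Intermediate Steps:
-4354 - 4353/1286/((1232 + 371)*(-2452 - 1018)) = -4354 - 4353*(1/1286)/(1603*(-3470)) = -4354 - 4353/(1286*(-5562410)) = -4354 - 4353*(-1)/(1286*5562410) = -4354 - 1*(-4353/7153259260) = -4354 + 4353/7153259260 = -31145290813687/7153259260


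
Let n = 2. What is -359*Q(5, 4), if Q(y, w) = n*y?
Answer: -3590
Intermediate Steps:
Q(y, w) = 2*y
-359*Q(5, 4) = -718*5 = -359*10 = -3590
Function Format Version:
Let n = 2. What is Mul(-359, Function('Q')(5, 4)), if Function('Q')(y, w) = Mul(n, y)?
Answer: -3590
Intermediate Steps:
Function('Q')(y, w) = Mul(2, y)
Mul(-359, Function('Q')(5, 4)) = Mul(-359, Mul(2, 5)) = Mul(-359, 10) = -3590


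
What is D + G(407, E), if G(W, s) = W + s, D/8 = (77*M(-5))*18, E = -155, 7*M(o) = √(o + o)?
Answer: 252 + 1584*I*√10 ≈ 252.0 + 5009.0*I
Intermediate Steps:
M(o) = √2*√o/7 (M(o) = √(o + o)/7 = √(2*o)/7 = (√2*√o)/7 = √2*√o/7)
D = 1584*I*√10 (D = 8*((77*(√2*√(-5)/7))*18) = 8*((77*(√2*(I*√5)/7))*18) = 8*((77*(I*√10/7))*18) = 8*((11*I*√10)*18) = 8*(198*I*√10) = 1584*I*√10 ≈ 5009.0*I)
D + G(407, E) = 1584*I*√10 + (407 - 155) = 1584*I*√10 + 252 = 252 + 1584*I*√10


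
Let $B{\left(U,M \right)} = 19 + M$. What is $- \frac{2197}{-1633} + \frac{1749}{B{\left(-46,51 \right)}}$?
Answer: $\frac{3009907}{114310} \approx 26.331$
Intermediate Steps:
$- \frac{2197}{-1633} + \frac{1749}{B{\left(-46,51 \right)}} = - \frac{2197}{-1633} + \frac{1749}{19 + 51} = \left(-2197\right) \left(- \frac{1}{1633}\right) + \frac{1749}{70} = \frac{2197}{1633} + 1749 \cdot \frac{1}{70} = \frac{2197}{1633} + \frac{1749}{70} = \frac{3009907}{114310}$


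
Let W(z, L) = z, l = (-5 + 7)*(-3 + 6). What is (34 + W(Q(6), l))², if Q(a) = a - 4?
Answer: 1296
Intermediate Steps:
Q(a) = -4 + a
l = 6 (l = 2*3 = 6)
(34 + W(Q(6), l))² = (34 + (-4 + 6))² = (34 + 2)² = 36² = 1296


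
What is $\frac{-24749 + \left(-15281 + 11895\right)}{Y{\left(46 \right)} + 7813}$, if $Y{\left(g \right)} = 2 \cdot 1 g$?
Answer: $- \frac{331}{93} \approx -3.5591$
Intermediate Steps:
$Y{\left(g \right)} = 2 g$
$\frac{-24749 + \left(-15281 + 11895\right)}{Y{\left(46 \right)} + 7813} = \frac{-24749 + \left(-15281 + 11895\right)}{2 \cdot 46 + 7813} = \frac{-24749 - 3386}{92 + 7813} = - \frac{28135}{7905} = \left(-28135\right) \frac{1}{7905} = - \frac{331}{93}$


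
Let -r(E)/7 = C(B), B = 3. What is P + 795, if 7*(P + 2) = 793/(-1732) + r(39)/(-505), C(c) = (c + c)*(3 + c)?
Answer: 4855273659/6122620 ≈ 793.01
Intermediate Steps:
C(c) = 2*c*(3 + c) (C(c) = (2*c)*(3 + c) = 2*c*(3 + c))
r(E) = -252 (r(E) = -14*3*(3 + 3) = -14*3*6 = -7*36 = -252)
P = -12209241/6122620 (P = -2 + (793/(-1732) - 252/(-505))/7 = -2 + (793*(-1/1732) - 252*(-1/505))/7 = -2 + (-793/1732 + 252/505)/7 = -2 + (1/7)*(35999/874660) = -2 + 35999/6122620 = -12209241/6122620 ≈ -1.9941)
P + 795 = -12209241/6122620 + 795 = 4855273659/6122620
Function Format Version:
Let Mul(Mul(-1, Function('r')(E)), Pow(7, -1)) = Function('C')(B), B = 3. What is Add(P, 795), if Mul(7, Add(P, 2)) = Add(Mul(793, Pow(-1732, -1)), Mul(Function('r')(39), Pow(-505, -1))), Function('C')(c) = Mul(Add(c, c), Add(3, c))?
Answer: Rational(4855273659, 6122620) ≈ 793.01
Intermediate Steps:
Function('C')(c) = Mul(2, c, Add(3, c)) (Function('C')(c) = Mul(Mul(2, c), Add(3, c)) = Mul(2, c, Add(3, c)))
Function('r')(E) = -252 (Function('r')(E) = Mul(-7, Mul(2, 3, Add(3, 3))) = Mul(-7, Mul(2, 3, 6)) = Mul(-7, 36) = -252)
P = Rational(-12209241, 6122620) (P = Add(-2, Mul(Rational(1, 7), Add(Mul(793, Pow(-1732, -1)), Mul(-252, Pow(-505, -1))))) = Add(-2, Mul(Rational(1, 7), Add(Mul(793, Rational(-1, 1732)), Mul(-252, Rational(-1, 505))))) = Add(-2, Mul(Rational(1, 7), Add(Rational(-793, 1732), Rational(252, 505)))) = Add(-2, Mul(Rational(1, 7), Rational(35999, 874660))) = Add(-2, Rational(35999, 6122620)) = Rational(-12209241, 6122620) ≈ -1.9941)
Add(P, 795) = Add(Rational(-12209241, 6122620), 795) = Rational(4855273659, 6122620)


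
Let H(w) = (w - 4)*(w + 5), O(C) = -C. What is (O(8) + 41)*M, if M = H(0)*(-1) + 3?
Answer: 759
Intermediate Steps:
H(w) = (-4 + w)*(5 + w)
M = 23 (M = (-20 + 0 + 0**2)*(-1) + 3 = (-20 + 0 + 0)*(-1) + 3 = -20*(-1) + 3 = 20 + 3 = 23)
(O(8) + 41)*M = (-1*8 + 41)*23 = (-8 + 41)*23 = 33*23 = 759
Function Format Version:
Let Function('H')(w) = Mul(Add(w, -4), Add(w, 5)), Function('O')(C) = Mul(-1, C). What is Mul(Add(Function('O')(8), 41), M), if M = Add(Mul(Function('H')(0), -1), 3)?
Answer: 759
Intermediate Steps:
Function('H')(w) = Mul(Add(-4, w), Add(5, w))
M = 23 (M = Add(Mul(Add(-20, 0, Pow(0, 2)), -1), 3) = Add(Mul(Add(-20, 0, 0), -1), 3) = Add(Mul(-20, -1), 3) = Add(20, 3) = 23)
Mul(Add(Function('O')(8), 41), M) = Mul(Add(Mul(-1, 8), 41), 23) = Mul(Add(-8, 41), 23) = Mul(33, 23) = 759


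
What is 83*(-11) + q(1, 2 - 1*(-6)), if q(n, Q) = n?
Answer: -912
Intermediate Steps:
83*(-11) + q(1, 2 - 1*(-6)) = 83*(-11) + 1 = -913 + 1 = -912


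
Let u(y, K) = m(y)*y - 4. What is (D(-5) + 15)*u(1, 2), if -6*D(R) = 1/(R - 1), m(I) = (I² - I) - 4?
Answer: -1082/9 ≈ -120.22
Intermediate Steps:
m(I) = -4 + I² - I
u(y, K) = -4 + y*(-4 + y² - y) (u(y, K) = (-4 + y² - y)*y - 4 = y*(-4 + y² - y) - 4 = -4 + y*(-4 + y² - y))
D(R) = -1/(6*(-1 + R)) (D(R) = -1/(6*(R - 1)) = -1/(6*(-1 + R)))
(D(-5) + 15)*u(1, 2) = (-1/(-6 + 6*(-5)) + 15)*(-4 - 1*1*(4 + 1 - 1*1²)) = (-1/(-6 - 30) + 15)*(-4 - 1*1*(4 + 1 - 1*1)) = (-1/(-36) + 15)*(-4 - 1*1*(4 + 1 - 1)) = (-1*(-1/36) + 15)*(-4 - 1*1*4) = (1/36 + 15)*(-4 - 4) = (541/36)*(-8) = -1082/9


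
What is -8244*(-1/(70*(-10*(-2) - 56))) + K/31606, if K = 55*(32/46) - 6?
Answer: -83208431/25442830 ≈ -3.2704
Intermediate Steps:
K = 742/23 (K = 55*(32*(1/46)) - 6 = 55*(16/23) - 6 = 880/23 - 6 = 742/23 ≈ 32.261)
-8244*(-1/(70*(-10*(-2) - 56))) + K/31606 = -8244*(-1/(70*(-10*(-2) - 56))) + (742/23)/31606 = -8244*(-1/(70*(20 - 56))) + (742/23)*(1/31606) = -8244/((-36*(-70))) + 371/363469 = -8244/2520 + 371/363469 = -8244*1/2520 + 371/363469 = -229/70 + 371/363469 = -83208431/25442830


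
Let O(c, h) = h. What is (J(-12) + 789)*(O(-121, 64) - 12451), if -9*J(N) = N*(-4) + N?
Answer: -9723795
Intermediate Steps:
J(N) = N/3 (J(N) = -(N*(-4) + N)/9 = -(-4*N + N)/9 = -(-1)*N/3 = N/3)
(J(-12) + 789)*(O(-121, 64) - 12451) = ((⅓)*(-12) + 789)*(64 - 12451) = (-4 + 789)*(-12387) = 785*(-12387) = -9723795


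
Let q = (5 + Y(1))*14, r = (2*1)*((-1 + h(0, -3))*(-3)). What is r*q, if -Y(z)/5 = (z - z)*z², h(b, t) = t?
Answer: 1680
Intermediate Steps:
r = 24 (r = (2*1)*((-1 - 3)*(-3)) = 2*(-4*(-3)) = 2*12 = 24)
Y(z) = 0 (Y(z) = -5*(z - z)*z² = -0*z² = -5*0 = 0)
q = 70 (q = (5 + 0)*14 = 5*14 = 70)
r*q = 24*70 = 1680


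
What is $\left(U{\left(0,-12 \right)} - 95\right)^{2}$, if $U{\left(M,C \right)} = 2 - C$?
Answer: $6561$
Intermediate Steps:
$\left(U{\left(0,-12 \right)} - 95\right)^{2} = \left(\left(2 - -12\right) - 95\right)^{2} = \left(\left(2 + 12\right) - 95\right)^{2} = \left(14 - 95\right)^{2} = \left(-81\right)^{2} = 6561$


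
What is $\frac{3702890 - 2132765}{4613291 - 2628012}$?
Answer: $\frac{1570125}{1985279} \approx 0.79088$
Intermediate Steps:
$\frac{3702890 - 2132765}{4613291 - 2628012} = \frac{1570125}{1985279}$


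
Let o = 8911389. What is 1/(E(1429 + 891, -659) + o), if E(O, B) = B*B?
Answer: 1/9345670 ≈ 1.0700e-7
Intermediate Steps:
E(O, B) = B²
1/(E(1429 + 891, -659) + o) = 1/((-659)² + 8911389) = 1/(434281 + 8911389) = 1/9345670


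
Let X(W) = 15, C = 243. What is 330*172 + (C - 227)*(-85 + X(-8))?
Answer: 55640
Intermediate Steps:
330*172 + (C - 227)*(-85 + X(-8)) = 330*172 + (243 - 227)*(-85 + 15) = 56760 + 16*(-70) = 56760 - 1120 = 55640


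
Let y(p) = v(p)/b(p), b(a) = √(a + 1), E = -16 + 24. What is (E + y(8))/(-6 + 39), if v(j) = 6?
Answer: 10/33 ≈ 0.30303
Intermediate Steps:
E = 8
b(a) = √(1 + a)
y(p) = 6/√(1 + p) (y(p) = 6/(√(1 + p)) = 6/√(1 + p))
(E + y(8))/(-6 + 39) = (8 + 6/√(1 + 8))/(-6 + 39) = (8 + 6/√9)/33 = (8 + 6*(⅓))*(1/33) = (8 + 2)*(1/33) = 10*(1/33) = 10/33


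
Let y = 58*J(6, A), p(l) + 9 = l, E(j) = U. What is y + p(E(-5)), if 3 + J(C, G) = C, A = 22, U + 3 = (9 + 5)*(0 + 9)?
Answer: 288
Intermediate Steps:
U = 123 (U = -3 + (9 + 5)*(0 + 9) = -3 + 14*9 = -3 + 126 = 123)
E(j) = 123
p(l) = -9 + l
J(C, G) = -3 + C
y = 174 (y = 58*(-3 + 6) = 58*3 = 174)
y + p(E(-5)) = 174 + (-9 + 123) = 174 + 114 = 288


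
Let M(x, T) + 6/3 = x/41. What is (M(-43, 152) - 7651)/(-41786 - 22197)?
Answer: 313816/2623303 ≈ 0.11963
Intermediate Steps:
M(x, T) = -2 + x/41
(M(-43, 152) - 7651)/(-41786 - 22197) = ((-2 + (1/41)*(-43)) - 7651)/(-41786 - 22197) = ((-2 - 43/41) - 7651)/(-63983) = (-125/41 - 7651)*(-1/63983) = -313816/41*(-1/63983) = 313816/2623303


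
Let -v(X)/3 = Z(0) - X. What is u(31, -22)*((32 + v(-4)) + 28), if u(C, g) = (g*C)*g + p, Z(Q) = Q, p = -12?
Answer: 719616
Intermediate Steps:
v(X) = 3*X (v(X) = -3*(0 - X) = -(-3)*X = 3*X)
u(C, g) = -12 + C*g**2 (u(C, g) = (g*C)*g - 12 = (C*g)*g - 12 = C*g**2 - 12 = -12 + C*g**2)
u(31, -22)*((32 + v(-4)) + 28) = (-12 + 31*(-22)**2)*((32 + 3*(-4)) + 28) = (-12 + 31*484)*((32 - 12) + 28) = (-12 + 15004)*(20 + 28) = 14992*48 = 719616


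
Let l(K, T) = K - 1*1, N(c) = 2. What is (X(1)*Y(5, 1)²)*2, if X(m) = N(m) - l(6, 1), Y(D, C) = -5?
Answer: -150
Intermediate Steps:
l(K, T) = -1 + K (l(K, T) = K - 1 = -1 + K)
X(m) = -3 (X(m) = 2 - (-1 + 6) = 2 - 1*5 = 2 - 5 = -3)
(X(1)*Y(5, 1)²)*2 = -3*(-5)²*2 = -3*25*2 = -75*2 = -150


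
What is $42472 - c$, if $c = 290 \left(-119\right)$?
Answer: $76982$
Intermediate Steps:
$c = -34510$
$42472 - c = 42472 - -34510 = 42472 + 34510 = 76982$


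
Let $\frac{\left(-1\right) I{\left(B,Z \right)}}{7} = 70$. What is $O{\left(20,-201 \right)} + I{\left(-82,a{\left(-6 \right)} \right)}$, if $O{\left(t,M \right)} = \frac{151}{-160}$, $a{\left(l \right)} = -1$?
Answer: $- \frac{78551}{160} \approx -490.94$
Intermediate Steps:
$O{\left(t,M \right)} = - \frac{151}{160}$ ($O{\left(t,M \right)} = 151 \left(- \frac{1}{160}\right) = - \frac{151}{160}$)
$I{\left(B,Z \right)} = -490$ ($I{\left(B,Z \right)} = \left(-7\right) 70 = -490$)
$O{\left(20,-201 \right)} + I{\left(-82,a{\left(-6 \right)} \right)} = - \frac{151}{160} - 490 = - \frac{78551}{160}$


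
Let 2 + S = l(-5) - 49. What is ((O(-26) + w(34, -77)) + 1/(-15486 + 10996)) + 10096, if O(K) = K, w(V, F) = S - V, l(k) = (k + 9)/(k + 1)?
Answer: 44828159/4490 ≈ 9984.0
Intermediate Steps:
l(k) = (9 + k)/(1 + k)
S = -52 (S = -2 + ((9 - 5)/(1 - 5) - 49) = -2 + (4/(-4) - 49) = -2 + (-¼*4 - 49) = -2 + (-1 - 49) = -2 - 50 = -52)
w(V, F) = -52 - V
((O(-26) + w(34, -77)) + 1/(-15486 + 10996)) + 10096 = ((-26 + (-52 - 1*34)) + 1/(-15486 + 10996)) + 10096 = ((-26 + (-52 - 34)) + 1/(-4490)) + 10096 = ((-26 - 86) - 1/4490) + 10096 = (-112 - 1/4490) + 10096 = -502881/4490 + 10096 = 44828159/4490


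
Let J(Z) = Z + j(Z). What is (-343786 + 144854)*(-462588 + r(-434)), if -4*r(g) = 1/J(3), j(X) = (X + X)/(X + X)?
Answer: 368094273797/4 ≈ 9.2024e+10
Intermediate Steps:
j(X) = 1 (j(X) = (2*X)/((2*X)) = (2*X)*(1/(2*X)) = 1)
J(Z) = 1 + Z (J(Z) = Z + 1 = 1 + Z)
r(g) = -1/16 (r(g) = -1/(4*(1 + 3)) = -¼/4 = -¼*¼ = -1/16)
(-343786 + 144854)*(-462588 + r(-434)) = (-343786 + 144854)*(-462588 - 1/16) = -198932*(-7401409/16) = 368094273797/4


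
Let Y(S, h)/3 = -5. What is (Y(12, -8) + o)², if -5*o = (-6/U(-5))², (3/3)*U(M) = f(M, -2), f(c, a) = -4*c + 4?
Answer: 1442401/6400 ≈ 225.38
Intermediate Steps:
f(c, a) = 4 - 4*c
Y(S, h) = -15 (Y(S, h) = 3*(-5) = -15)
U(M) = 4 - 4*M
o = -1/80 (o = -36/(4 - 4*(-5))²/5 = -36/(4 + 20)²/5 = -(-6/24)²/5 = -(-6*1/24)²/5 = -(-¼)²/5 = -⅕*1/16 = -1/80 ≈ -0.012500)
(Y(12, -8) + o)² = (-15 - 1/80)² = (-1201/80)² = 1442401/6400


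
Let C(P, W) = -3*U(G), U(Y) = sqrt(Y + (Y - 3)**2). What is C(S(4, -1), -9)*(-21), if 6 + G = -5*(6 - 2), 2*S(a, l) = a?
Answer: 63*sqrt(815) ≈ 1798.5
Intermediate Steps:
S(a, l) = a/2
G = -26 (G = -6 - 5*(6 - 2) = -6 - 5*4 = -6 - 20 = -26)
U(Y) = sqrt(Y + (-3 + Y)**2)
C(P, W) = -3*sqrt(815) (C(P, W) = -3*sqrt(-26 + (-3 - 26)**2) = -3*sqrt(-26 + (-29)**2) = -3*sqrt(-26 + 841) = -3*sqrt(815))
C(S(4, -1), -9)*(-21) = -3*sqrt(815)*(-21) = 63*sqrt(815)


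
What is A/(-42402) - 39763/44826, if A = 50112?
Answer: -655391873/316785342 ≈ -2.0689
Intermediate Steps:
A/(-42402) - 39763/44826 = 50112/(-42402) - 39763/44826 = 50112*(-1/42402) - 39763*1/44826 = -8352/7067 - 39763/44826 = -655391873/316785342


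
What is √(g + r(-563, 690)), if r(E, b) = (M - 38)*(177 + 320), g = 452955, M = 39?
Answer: 2*√113363 ≈ 673.39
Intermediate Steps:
r(E, b) = 497 (r(E, b) = (39 - 38)*(177 + 320) = 1*497 = 497)
√(g + r(-563, 690)) = √(452955 + 497) = √453452 = 2*√113363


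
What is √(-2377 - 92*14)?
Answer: I*√3665 ≈ 60.539*I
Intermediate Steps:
√(-2377 - 92*14) = √(-2377 - 1288) = √(-3665) = I*√3665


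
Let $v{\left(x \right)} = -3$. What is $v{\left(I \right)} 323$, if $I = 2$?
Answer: $-969$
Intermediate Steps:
$v{\left(I \right)} 323 = \left(-3\right) 323 = -969$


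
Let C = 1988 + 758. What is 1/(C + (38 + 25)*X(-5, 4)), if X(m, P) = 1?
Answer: 1/2809 ≈ 0.00035600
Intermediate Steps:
C = 2746
1/(C + (38 + 25)*X(-5, 4)) = 1/(2746 + (38 + 25)*1) = 1/(2746 + 63*1) = 1/(2746 + 63) = 1/2809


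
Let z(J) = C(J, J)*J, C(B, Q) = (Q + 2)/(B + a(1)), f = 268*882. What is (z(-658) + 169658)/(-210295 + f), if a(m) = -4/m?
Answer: 55940974/8632811 ≈ 6.4800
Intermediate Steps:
f = 236376
C(B, Q) = (2 + Q)/(-4 + B) (C(B, Q) = (Q + 2)/(B - 4/1) = (2 + Q)/(B - 4*1) = (2 + Q)/(B - 4) = (2 + Q)/(-4 + B))
z(J) = J*(2 + J)/(-4 + J) (z(J) = ((2 + J)/(-4 + J))*J = J*(2 + J)/(-4 + J))
(z(-658) + 169658)/(-210295 + f) = (-658*(2 - 658)/(-4 - 658) + 169658)/(-210295 + 236376) = (-658*(-656)/(-662) + 169658)/26081 = (-658*(-1/662)*(-656) + 169658)*(1/26081) = (-215824/331 + 169658)*(1/26081) = (55940974/331)*(1/26081) = 55940974/8632811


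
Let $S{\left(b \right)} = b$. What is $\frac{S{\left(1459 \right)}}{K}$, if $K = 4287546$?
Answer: $\frac{1459}{4287546} \approx 0.00034029$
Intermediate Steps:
$\frac{S{\left(1459 \right)}}{K} = \frac{1459}{4287546}$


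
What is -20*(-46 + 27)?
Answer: 380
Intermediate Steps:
-20*(-46 + 27) = -20*(-19) = -1*(-380) = 380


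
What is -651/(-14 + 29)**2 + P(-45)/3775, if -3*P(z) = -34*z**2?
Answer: 36083/11325 ≈ 3.1861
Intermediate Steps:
P(z) = 34*z**2/3 (P(z) = -(-34)*z**2/3 = 34*z**2/3)
-651/(-14 + 29)**2 + P(-45)/3775 = -651/(-14 + 29)**2 + ((34/3)*(-45)**2)/3775 = -651/(15**2) + ((34/3)*2025)*(1/3775) = -651/225 + 22950*(1/3775) = -651*1/225 + 918/151 = -217/75 + 918/151 = 36083/11325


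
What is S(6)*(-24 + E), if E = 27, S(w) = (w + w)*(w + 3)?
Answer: 324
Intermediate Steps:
S(w) = 2*w*(3 + w) (S(w) = (2*w)*(3 + w) = 2*w*(3 + w))
S(6)*(-24 + E) = (2*6*(3 + 6))*(-24 + 27) = (2*6*9)*3 = 108*3 = 324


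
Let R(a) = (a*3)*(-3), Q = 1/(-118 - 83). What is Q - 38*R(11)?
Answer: 756161/201 ≈ 3762.0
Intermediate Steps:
Q = -1/201 (Q = 1/(-201) = -1/201 ≈ -0.0049751)
R(a) = -9*a (R(a) = (3*a)*(-3) = -9*a)
Q - 38*R(11) = -1/201 - (-342)*11 = -1/201 - 38*(-99) = -1/201 + 3762 = 756161/201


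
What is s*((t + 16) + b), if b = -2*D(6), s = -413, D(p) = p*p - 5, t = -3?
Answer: 20237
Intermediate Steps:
D(p) = -5 + p² (D(p) = p² - 5 = -5 + p²)
b = -62 (b = -2*(-5 + 6²) = -2*(-5 + 36) = -2*31 = -62)
s*((t + 16) + b) = -413*((-3 + 16) - 62) = -413*(13 - 62) = -413*(-49) = 20237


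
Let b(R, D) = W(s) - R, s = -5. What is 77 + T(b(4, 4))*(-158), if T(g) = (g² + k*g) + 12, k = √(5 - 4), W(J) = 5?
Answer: -2135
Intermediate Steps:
k = 1 (k = √1 = 1)
b(R, D) = 5 - R
T(g) = 12 + g + g² (T(g) = (g² + 1*g) + 12 = (g² + g) + 12 = (g + g²) + 12 = 12 + g + g²)
77 + T(b(4, 4))*(-158) = 77 + (12 + (5 - 1*4) + (5 - 1*4)²)*(-158) = 77 + (12 + (5 - 4) + (5 - 4)²)*(-158) = 77 + (12 + 1 + 1²)*(-158) = 77 + (12 + 1 + 1)*(-158) = 77 + 14*(-158) = 77 - 2212 = -2135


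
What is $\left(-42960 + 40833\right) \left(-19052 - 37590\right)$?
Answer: $120477534$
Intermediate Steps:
$\left(-42960 + 40833\right) \left(-19052 - 37590\right) = \left(-2127\right) \left(-56642\right) = 120477534$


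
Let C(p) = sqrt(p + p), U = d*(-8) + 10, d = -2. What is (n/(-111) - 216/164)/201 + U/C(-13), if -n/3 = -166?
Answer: -8804/304917 - I*sqrt(26) ≈ -0.028873 - 5.099*I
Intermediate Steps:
n = 498 (n = -3*(-166) = 498)
U = 26 (U = -2*(-8) + 10 = 16 + 10 = 26)
C(p) = sqrt(2)*sqrt(p) (C(p) = sqrt(2*p) = sqrt(2)*sqrt(p))
(n/(-111) - 216/164)/201 + U/C(-13) = (498/(-111) - 216/164)/201 + 26/((sqrt(2)*sqrt(-13))) = (498*(-1/111) - 216*1/164)*(1/201) + 26/((sqrt(2)*(I*sqrt(13)))) = (-166/37 - 54/41)*(1/201) + 26/((I*sqrt(26))) = -8804/1517*1/201 + 26*(-I*sqrt(26)/26) = -8804/304917 - I*sqrt(26)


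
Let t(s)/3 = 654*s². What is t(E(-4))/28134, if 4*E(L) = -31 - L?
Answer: 26487/8336 ≈ 3.1774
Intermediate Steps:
E(L) = -31/4 - L/4 (E(L) = (-31 - L)/4 = -31/4 - L/4)
t(s) = 1962*s² (t(s) = 3*(654*s²) = 1962*s²)
t(E(-4))/28134 = (1962*(-31/4 - ¼*(-4))²)/28134 = (1962*(-31/4 + 1)²)*(1/28134) = (1962*(-27/4)²)*(1/28134) = (1962*(729/16))*(1/28134) = (715149/8)*(1/28134) = 26487/8336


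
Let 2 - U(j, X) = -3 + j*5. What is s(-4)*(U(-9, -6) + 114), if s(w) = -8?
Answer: -1312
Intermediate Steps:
U(j, X) = 5 - 5*j (U(j, X) = 2 - (-3 + j*5) = 2 - (-3 + 5*j) = 2 + (3 - 5*j) = 5 - 5*j)
s(-4)*(U(-9, -6) + 114) = -8*((5 - 5*(-9)) + 114) = -8*((5 + 45) + 114) = -8*(50 + 114) = -8*164 = -1312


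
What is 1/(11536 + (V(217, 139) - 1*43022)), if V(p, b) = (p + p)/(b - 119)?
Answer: -10/314643 ≈ -3.1782e-5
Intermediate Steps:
V(p, b) = 2*p/(-119 + b) (V(p, b) = (2*p)/(-119 + b) = 2*p/(-119 + b))
1/(11536 + (V(217, 139) - 1*43022)) = 1/(11536 + (2*217/(-119 + 139) - 1*43022)) = 1/(11536 + (2*217/20 - 43022)) = 1/(11536 + (2*217*(1/20) - 43022)) = 1/(11536 + (217/10 - 43022)) = 1/(11536 - 430003/10) = 1/(-314643/10) = -10/314643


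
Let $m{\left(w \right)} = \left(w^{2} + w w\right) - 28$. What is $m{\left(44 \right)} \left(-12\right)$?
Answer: $-46128$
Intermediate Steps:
$m{\left(w \right)} = -28 + 2 w^{2}$ ($m{\left(w \right)} = \left(w^{2} + w^{2}\right) - 28 = 2 w^{2} - 28 = -28 + 2 w^{2}$)
$m{\left(44 \right)} \left(-12\right) = \left(-28 + 2 \cdot 44^{2}\right) \left(-12\right) = \left(-28 + 2 \cdot 1936\right) \left(-12\right) = \left(-28 + 3872\right) \left(-12\right) = 3844 \left(-12\right) = -46128$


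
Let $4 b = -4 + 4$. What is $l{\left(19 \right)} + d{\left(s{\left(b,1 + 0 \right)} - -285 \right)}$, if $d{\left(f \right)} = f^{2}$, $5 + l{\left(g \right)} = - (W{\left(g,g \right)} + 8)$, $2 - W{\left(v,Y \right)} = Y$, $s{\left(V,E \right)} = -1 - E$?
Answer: $80093$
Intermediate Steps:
$b = 0$ ($b = \frac{-4 + 4}{4} = \frac{1}{4} \cdot 0 = 0$)
$W{\left(v,Y \right)} = 2 - Y$
$l{\left(g \right)} = -15 + g$ ($l{\left(g \right)} = -5 - \left(\left(2 - g\right) + 8\right) = -5 - \left(10 - g\right) = -5 + \left(-10 + g\right) = -15 + g$)
$l{\left(19 \right)} + d{\left(s{\left(b,1 + 0 \right)} - -285 \right)} = \left(-15 + 19\right) + \left(\left(-1 - \left(1 + 0\right)\right) - -285\right)^{2} = 4 + \left(\left(-1 - 1\right) + 285\right)^{2} = 4 + \left(-2 + 285\right)^{2} = 4 + 283^{2} = 4 + 80089 = 80093$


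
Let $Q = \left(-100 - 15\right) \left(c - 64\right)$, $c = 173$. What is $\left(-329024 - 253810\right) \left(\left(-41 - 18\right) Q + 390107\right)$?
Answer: $-658411250448$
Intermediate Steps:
$Q = -12535$ ($Q = \left(-100 - 15\right) \left(173 - 64\right) = \left(-115\right) 109 = -12535$)
$\left(-329024 - 253810\right) \left(\left(-41 - 18\right) Q + 390107\right) = \left(-329024 - 253810\right) \left(\left(-41 - 18\right) \left(-12535\right) + 390107\right) = - 582834 \left(\left(-59\right) \left(-12535\right) + 390107\right) = - 582834 \left(739565 + 390107\right) = \left(-582834\right) 1129672 = -658411250448$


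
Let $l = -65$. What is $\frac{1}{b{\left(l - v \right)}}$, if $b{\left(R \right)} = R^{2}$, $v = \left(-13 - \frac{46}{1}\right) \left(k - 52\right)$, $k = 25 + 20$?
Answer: $\frac{1}{228484} \approx 4.3767 \cdot 10^{-6}$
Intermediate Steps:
$k = 45$
$v = 413$ ($v = \left(-13 - \frac{46}{1}\right) \left(45 - 52\right) = \left(-13 - 46\right) \left(-7\right) = \left(-59\right) \left(-7\right) = 413$)
$\frac{1}{b{\left(l - v \right)}} = \frac{1}{\left(-65 - 413\right)^{2}} = \frac{1}{\left(-478\right)^{2}} = \frac{1}{228484}$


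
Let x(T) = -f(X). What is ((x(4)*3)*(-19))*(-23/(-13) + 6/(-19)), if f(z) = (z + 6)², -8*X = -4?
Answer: 14001/4 ≈ 3500.3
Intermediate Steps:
X = ½ (X = -⅛*(-4) = ½ ≈ 0.50000)
f(z) = (6 + z)²
x(T) = -169/4 (x(T) = -(6 + ½)² = -(13/2)² = -1*169/4 = -169/4)
((x(4)*3)*(-19))*(-23/(-13) + 6/(-19)) = (-169/4*3*(-19))*(-23/(-13) + 6/(-19)) = (-507/4*(-19))*(-23*(-1/13) + 6*(-1/19)) = 9633*(23/13 - 6/19)/4 = (9633/4)*(359/247) = 14001/4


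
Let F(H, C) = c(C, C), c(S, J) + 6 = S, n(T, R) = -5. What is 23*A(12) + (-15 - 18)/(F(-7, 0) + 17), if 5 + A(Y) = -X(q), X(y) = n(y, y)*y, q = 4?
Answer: 342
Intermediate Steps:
c(S, J) = -6 + S
X(y) = -5*y
F(H, C) = -6 + C
A(Y) = 15 (A(Y) = -5 - (-5)*4 = -5 - 1*(-20) = -5 + 20 = 15)
23*A(12) + (-15 - 18)/(F(-7, 0) + 17) = 23*15 + (-15 - 18)/((-6 + 0) + 17) = 345 - 33/(-6 + 17) = 345 - 33/11 = 345 - 33*1/11 = 345 - 3 = 342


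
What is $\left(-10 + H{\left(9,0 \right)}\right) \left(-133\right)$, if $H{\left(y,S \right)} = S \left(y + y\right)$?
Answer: $1330$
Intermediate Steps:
$H{\left(y,S \right)} = 2 S y$ ($H{\left(y,S \right)} = S 2 y = 2 S y$)
$\left(-10 + H{\left(9,0 \right)}\right) \left(-133\right) = \left(-10 + 2 \cdot 0 \cdot 9\right) \left(-133\right) = \left(-10 + 0\right) \left(-133\right) = \left(-10\right) \left(-133\right) = 1330$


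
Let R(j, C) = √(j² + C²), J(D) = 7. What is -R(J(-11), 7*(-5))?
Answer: -7*√26 ≈ -35.693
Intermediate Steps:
R(j, C) = √(C² + j²)
-R(J(-11), 7*(-5)) = -√((7*(-5))² + 7²) = -√((-35)² + 49) = -√(1225 + 49) = -√1274 = -7*√26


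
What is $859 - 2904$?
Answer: $-2045$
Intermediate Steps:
$859 - 2904 = -2045$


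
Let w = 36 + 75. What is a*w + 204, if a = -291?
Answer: -32097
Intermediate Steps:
w = 111
a*w + 204 = -291*111 + 204 = -32301 + 204 = -32097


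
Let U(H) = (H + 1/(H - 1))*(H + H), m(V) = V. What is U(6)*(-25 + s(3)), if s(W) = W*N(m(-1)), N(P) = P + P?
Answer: -11532/5 ≈ -2306.4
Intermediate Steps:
N(P) = 2*P
U(H) = 2*H*(H + 1/(-1 + H)) (U(H) = (H + 1/(-1 + H))*(2*H) = 2*H*(H + 1/(-1 + H)))
s(W) = -2*W (s(W) = W*(2*(-1)) = W*(-2) = -2*W)
U(6)*(-25 + s(3)) = (2*6*(1 + 6² - 1*6)/(-1 + 6))*(-25 - 2*3) = (2*6*(1 + 36 - 6)/5)*(-25 - 6) = (2*6*(⅕)*31)*(-31) = (372/5)*(-31) = -11532/5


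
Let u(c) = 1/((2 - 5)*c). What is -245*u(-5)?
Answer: -49/3 ≈ -16.333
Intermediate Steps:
u(c) = -1/(3*c) (u(c) = 1/((-3)*c) = -1/(3*c))
-245*u(-5) = -(-245)/(3*(-5)) = -(-245)*(-1)/(3*5) = -245*1/15 = -49/3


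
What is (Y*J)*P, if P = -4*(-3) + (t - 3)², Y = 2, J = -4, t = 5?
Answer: -128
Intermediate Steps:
P = 16 (P = -4*(-3) + (5 - 3)² = 12 + 2² = 12 + 4 = 16)
(Y*J)*P = (2*(-4))*16 = -8*16 = -128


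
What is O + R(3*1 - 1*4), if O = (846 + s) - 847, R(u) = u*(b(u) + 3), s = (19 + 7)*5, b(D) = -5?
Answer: 131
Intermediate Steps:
s = 130 (s = 26*5 = 130)
R(u) = -2*u (R(u) = u*(-5 + 3) = u*(-2) = -2*u)
O = 129 (O = (846 + 130) - 847 = 976 - 847 = 129)
O + R(3*1 - 1*4) = 129 - 2*(3*1 - 1*4) = 129 - 2*(3 - 4) = 129 - 2*(-1) = 129 + 2 = 131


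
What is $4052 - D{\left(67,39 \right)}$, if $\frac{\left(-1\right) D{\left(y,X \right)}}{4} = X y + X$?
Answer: $14660$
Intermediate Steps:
$D{\left(y,X \right)} = - 4 X - 4 X y$ ($D{\left(y,X \right)} = - 4 \left(X y + X\right) = - 4 \left(X + X y\right) = - 4 X - 4 X y$)
$4052 - D{\left(67,39 \right)} = 4052 - \left(-4\right) 39 \left(1 + 67\right) = 4052 - \left(-4\right) 39 \cdot 68 = 4052 - -10608 = 4052 + 10608 = 14660$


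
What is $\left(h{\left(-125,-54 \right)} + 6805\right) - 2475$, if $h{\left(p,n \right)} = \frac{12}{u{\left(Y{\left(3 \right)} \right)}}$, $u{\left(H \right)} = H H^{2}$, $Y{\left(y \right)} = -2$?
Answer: $\frac{8657}{2} \approx 4328.5$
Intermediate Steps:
$u{\left(H \right)} = H^{3}$
$h{\left(p,n \right)} = - \frac{3}{2}$ ($h{\left(p,n \right)} = \frac{12}{\left(-2\right)^{3}} = \frac{12}{-8} = 12 \left(- \frac{1}{8}\right) = - \frac{3}{2}$)
$\left(h{\left(-125,-54 \right)} + 6805\right) - 2475 = \left(- \frac{3}{2} + 6805\right) - 2475 = \frac{13607}{2} - 2475 = \frac{8657}{2}$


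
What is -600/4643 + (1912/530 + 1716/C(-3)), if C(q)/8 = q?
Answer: -167387069/2460790 ≈ -68.022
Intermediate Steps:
C(q) = 8*q
-600/4643 + (1912/530 + 1716/C(-3)) = -600/4643 + (1912/530 + 1716/((8*(-3)))) = -600*1/4643 + (1912*(1/530) + 1716/(-24)) = -600/4643 + (956/265 + 1716*(-1/24)) = -600/4643 + (956/265 - 143/2) = -600/4643 - 35983/530 = -167387069/2460790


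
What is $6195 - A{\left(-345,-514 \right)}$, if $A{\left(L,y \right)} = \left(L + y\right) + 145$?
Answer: $6909$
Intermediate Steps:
$A{\left(L,y \right)} = 145 + L + y$
$6195 - A{\left(-345,-514 \right)} = 6195 - \left(145 - 345 - 514\right) = 6195 - -714 = 6195 + 714 = 6909$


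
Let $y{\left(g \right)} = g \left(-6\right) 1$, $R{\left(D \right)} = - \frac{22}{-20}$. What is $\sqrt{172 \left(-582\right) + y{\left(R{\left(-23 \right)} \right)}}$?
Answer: $\frac{3 i \sqrt{278085}}{5} \approx 316.4 i$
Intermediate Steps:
$R{\left(D \right)} = \frac{11}{10}$ ($R{\left(D \right)} = \left(-22\right) \left(- \frac{1}{20}\right) = \frac{11}{10}$)
$y{\left(g \right)} = - 6 g$ ($y{\left(g \right)} = - 6 g 1 = - 6 g$)
$\sqrt{172 \left(-582\right) + y{\left(R{\left(-23 \right)} \right)}} = \sqrt{172 \left(-582\right) - \frac{33}{5}} = \sqrt{-100104 - \frac{33}{5}} = \sqrt{- \frac{500553}{5}} = \frac{3 i \sqrt{278085}}{5}$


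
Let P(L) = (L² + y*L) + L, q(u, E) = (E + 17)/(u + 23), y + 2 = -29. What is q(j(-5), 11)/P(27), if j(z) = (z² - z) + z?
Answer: -7/972 ≈ -0.0072016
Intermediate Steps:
y = -31 (y = -2 - 29 = -31)
j(z) = z²
q(u, E) = (17 + E)/(23 + u)
P(L) = L² - 30*L (P(L) = (L² - 31*L) + L = L² - 30*L)
q(j(-5), 11)/P(27) = ((17 + 11)/(23 + (-5)²))/((27*(-30 + 27))) = (28/(23 + 25))/((27*(-3))) = (28/48)/(-81) = ((1/48)*28)*(-1/81) = (7/12)*(-1/81) = -7/972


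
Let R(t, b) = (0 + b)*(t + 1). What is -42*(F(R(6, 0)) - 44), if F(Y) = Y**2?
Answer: 1848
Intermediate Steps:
R(t, b) = b*(1 + t)
-42*(F(R(6, 0)) - 44) = -42*((0*(1 + 6))**2 - 44) = -42*((0*7)**2 - 44) = -42*(0**2 - 44) = -42*(0 - 44) = -42*(-44) = 1848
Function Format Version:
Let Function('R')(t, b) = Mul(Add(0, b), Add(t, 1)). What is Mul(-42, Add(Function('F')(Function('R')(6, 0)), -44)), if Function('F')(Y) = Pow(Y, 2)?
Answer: 1848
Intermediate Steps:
Function('R')(t, b) = Mul(b, Add(1, t))
Mul(-42, Add(Function('F')(Function('R')(6, 0)), -44)) = Mul(-42, Add(Pow(Mul(0, Add(1, 6)), 2), -44)) = Mul(-42, Add(Pow(Mul(0, 7), 2), -44)) = Mul(-42, Add(Pow(0, 2), -44)) = Mul(-42, Add(0, -44)) = Mul(-42, -44) = 1848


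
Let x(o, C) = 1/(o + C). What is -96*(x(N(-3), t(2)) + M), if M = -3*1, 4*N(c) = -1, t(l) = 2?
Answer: 1632/7 ≈ 233.14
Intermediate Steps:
N(c) = -¼ (N(c) = (¼)*(-1) = -¼)
x(o, C) = 1/(C + o)
M = -3
-96*(x(N(-3), t(2)) + M) = -96*(1/(2 - ¼) - 3) = -96*(1/(7/4) - 3) = -96*(4/7 - 3) = -96*(-17/7) = 1632/7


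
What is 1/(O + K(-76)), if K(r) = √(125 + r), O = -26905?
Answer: -1/26898 ≈ -3.7177e-5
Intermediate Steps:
1/(O + K(-76)) = 1/(-26905 + √(125 - 76)) = 1/(-26905 + √49) = 1/(-26905 + 7) = 1/(-26898) = -1/26898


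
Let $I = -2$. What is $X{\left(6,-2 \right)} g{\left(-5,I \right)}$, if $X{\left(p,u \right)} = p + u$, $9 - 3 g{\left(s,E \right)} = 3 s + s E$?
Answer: $\frac{56}{3} \approx 18.667$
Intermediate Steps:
$g{\left(s,E \right)} = 3 - s - \frac{E s}{3}$ ($g{\left(s,E \right)} = 3 - \frac{3 s + s E}{3} = 3 - \frac{3 s + E s}{3} = 3 - \left(s + \frac{E s}{3}\right) = 3 - s - \frac{E s}{3}$)
$X{\left(6,-2 \right)} g{\left(-5,I \right)} = \left(6 - 2\right) \left(3 - -5 - \left(- \frac{2}{3}\right) \left(-5\right)\right) = 4 \left(3 + 5 - \frac{10}{3}\right) = 4 \cdot \frac{14}{3} = \frac{56}{3}$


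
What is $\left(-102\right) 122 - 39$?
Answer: $-12483$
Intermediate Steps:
$\left(-102\right) 122 - 39 = -12444 - 39 = -12483$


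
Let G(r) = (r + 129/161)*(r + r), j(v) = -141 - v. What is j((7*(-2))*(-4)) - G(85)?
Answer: -2380097/161 ≈ -14783.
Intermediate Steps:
G(r) = 2*r*(129/161 + r) (G(r) = (r + 129*(1/161))*(2*r) = (r + 129/161)*(2*r) = (129/161 + r)*(2*r) = 2*r*(129/161 + r))
j((7*(-2))*(-4)) - G(85) = (-141 - 7*(-2)*(-4)) - 2*85*(129 + 161*85)/161 = (-141 - (-14)*(-4)) - 2*85*(129 + 13685)/161 = (-141 - 1*56) - 2*85*13814/161 = (-141 - 56) - 1*2348380/161 = -197 - 2348380/161 = -2380097/161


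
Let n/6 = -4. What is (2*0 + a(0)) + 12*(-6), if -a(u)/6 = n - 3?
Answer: 90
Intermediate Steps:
n = -24 (n = 6*(-4) = -24)
a(u) = 162 (a(u) = -6*(-24 - 3) = -6*(-27) = 162)
(2*0 + a(0)) + 12*(-6) = (2*0 + 162) + 12*(-6) = (0 + 162) - 72 = 162 - 72 = 90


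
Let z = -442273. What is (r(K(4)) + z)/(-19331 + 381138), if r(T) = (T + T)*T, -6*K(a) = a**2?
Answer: -3980329/3256263 ≈ -1.2224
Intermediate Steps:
K(a) = -a**2/6
r(T) = 2*T**2 (r(T) = (2*T)*T = 2*T**2)
(r(K(4)) + z)/(-19331 + 381138) = (2*(-1/6*4**2)**2 - 442273)/(-19331 + 381138) = (2*(-1/6*16)**2 - 442273)/361807 = (2*(-8/3)**2 - 442273)*(1/361807) = (2*(64/9) - 442273)*(1/361807) = (128/9 - 442273)*(1/361807) = -3980329/9*1/361807 = -3980329/3256263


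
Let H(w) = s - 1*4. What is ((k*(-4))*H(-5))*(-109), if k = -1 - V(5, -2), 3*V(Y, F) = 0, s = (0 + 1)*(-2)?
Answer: 2616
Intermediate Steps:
s = -2 (s = 1*(-2) = -2)
H(w) = -6 (H(w) = -2 - 1*4 = -2 - 4 = -6)
V(Y, F) = 0 (V(Y, F) = (⅓)*0 = 0)
k = -1 (k = -1 - 1*0 = -1 + 0 = -1)
((k*(-4))*H(-5))*(-109) = (-1*(-4)*(-6))*(-109) = (4*(-6))*(-109) = -24*(-109) = 2616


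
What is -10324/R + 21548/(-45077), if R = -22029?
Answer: -9305944/993001233 ≈ -0.0093715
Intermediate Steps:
-10324/R + 21548/(-45077) = -10324/(-22029) + 21548/(-45077) = -10324*(-1/22029) + 21548*(-1/45077) = 10324/22029 - 21548/45077 = -9305944/993001233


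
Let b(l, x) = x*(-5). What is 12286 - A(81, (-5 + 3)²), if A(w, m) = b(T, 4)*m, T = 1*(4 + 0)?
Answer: 12366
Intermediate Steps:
T = 4 (T = 1*4 = 4)
b(l, x) = -5*x
A(w, m) = -20*m (A(w, m) = (-5*4)*m = -20*m)
12286 - A(81, (-5 + 3)²) = 12286 - (-20)*(-5 + 3)² = 12286 - (-20)*(-2)² = 12286 - (-20)*4 = 12286 - 1*(-80) = 12286 + 80 = 12366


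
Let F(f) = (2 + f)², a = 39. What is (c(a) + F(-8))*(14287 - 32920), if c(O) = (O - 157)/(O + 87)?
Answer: -13720099/21 ≈ -6.5334e+5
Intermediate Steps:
c(O) = (-157 + O)/(87 + O)
(c(a) + F(-8))*(14287 - 32920) = ((-157 + 39)/(87 + 39) + (2 - 8)²)*(14287 - 32920) = (-118/126 + (-6)²)*(-18633) = ((1/126)*(-118) + 36)*(-18633) = (-59/63 + 36)*(-18633) = (2209/63)*(-18633) = -13720099/21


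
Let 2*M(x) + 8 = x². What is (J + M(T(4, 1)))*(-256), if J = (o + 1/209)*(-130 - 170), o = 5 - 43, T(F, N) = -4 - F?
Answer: -611366912/209 ≈ -2.9252e+6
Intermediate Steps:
o = -38
J = 2382300/209 (J = (-38 + 1/209)*(-130 - 170) = (-38 + 1/209)*(-300) = -7941/209*(-300) = 2382300/209 ≈ 11399.)
M(x) = -4 + x²/2
(J + M(T(4, 1)))*(-256) = (2382300/209 + (-4 + (-4 - 1*4)²/2))*(-256) = (2382300/209 + (-4 + (-4 - 4)²/2))*(-256) = (2382300/209 + (-4 + (½)*(-8)²))*(-256) = (2382300/209 + (-4 + (½)*64))*(-256) = (2382300/209 + (-4 + 32))*(-256) = (2382300/209 + 28)*(-256) = (2388152/209)*(-256) = -611366912/209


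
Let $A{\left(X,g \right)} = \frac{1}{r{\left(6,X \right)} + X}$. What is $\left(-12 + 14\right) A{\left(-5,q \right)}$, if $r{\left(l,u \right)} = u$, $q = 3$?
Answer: $- \frac{1}{5} \approx -0.2$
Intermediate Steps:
$A{\left(X,g \right)} = \frac{1}{2 X}$ ($A{\left(X,g \right)} = \frac{1}{X + X} = \frac{1}{2 X}$)
$\left(-12 + 14\right) A{\left(-5,q \right)} = \left(-12 + 14\right) \frac{1}{2 \left(-5\right)} = 2 \cdot \frac{1}{2} \left(- \frac{1}{5}\right) = 2 \left(- \frac{1}{10}\right) = - \frac{1}{5}$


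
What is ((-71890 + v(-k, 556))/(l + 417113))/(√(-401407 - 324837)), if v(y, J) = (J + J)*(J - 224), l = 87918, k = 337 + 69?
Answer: -148647*I*√181561/91693933391 ≈ -0.00069076*I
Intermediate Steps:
k = 406
v(y, J) = 2*J*(-224 + J) (v(y, J) = (2*J)*(-224 + J) = 2*J*(-224 + J))
((-71890 + v(-k, 556))/(l + 417113))/(√(-401407 - 324837)) = ((-71890 + 2*556*(-224 + 556))/(87918 + 417113))/(√(-401407 - 324837)) = ((-71890 + 2*556*332)/505031)/(√(-726244)) = ((-71890 + 369184)*(1/505031))/((2*I*√181561)) = (297294*(1/505031))*(-I*√181561/363122) = 297294*(-I*√181561/363122)/505031 = -148647*I*√181561/91693933391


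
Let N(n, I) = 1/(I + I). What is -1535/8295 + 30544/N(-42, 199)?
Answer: 20167653101/1659 ≈ 1.2157e+7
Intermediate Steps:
N(n, I) = 1/(2*I)
-1535/8295 + 30544/N(-42, 199) = -1535/8295 + 30544/(((½)/199)) = -1535*1/8295 + 30544/(((½)*(1/199))) = -307/1659 + 30544/(1/398) = -307/1659 + 30544*398 = -307/1659 + 12156512 = 20167653101/1659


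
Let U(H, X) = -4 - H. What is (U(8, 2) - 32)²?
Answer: 1936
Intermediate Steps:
(U(8, 2) - 32)² = ((-4 - 1*8) - 32)² = ((-4 - 8) - 32)² = (-12 - 32)² = (-44)² = 1936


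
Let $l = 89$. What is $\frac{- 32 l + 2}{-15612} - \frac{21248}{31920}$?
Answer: $- \frac{836387}{1730330} \approx -0.48337$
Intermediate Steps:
$\frac{- 32 l + 2}{-15612} - \frac{21248}{31920} = \frac{\left(-32\right) 89 + 2}{-15612} - \frac{21248}{31920} = \left(-2848 + 2\right) \left(- \frac{1}{15612}\right) - \frac{1328}{1995} = \left(-2846\right) \left(- \frac{1}{15612}\right) - \frac{1328}{1995} = \frac{1423}{7806} - \frac{1328}{1995} = - \frac{836387}{1730330}$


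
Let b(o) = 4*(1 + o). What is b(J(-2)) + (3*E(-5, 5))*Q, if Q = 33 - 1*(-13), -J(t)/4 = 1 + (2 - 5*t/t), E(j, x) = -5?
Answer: -654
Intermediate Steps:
J(t) = 8 (J(t) = -4*(1 + (2 - 5*t/t)) = -4*(1 + (2 - 5*1)) = -4*(1 + (2 - 5)) = -4*(1 - 3) = -4*(-2) = 8)
Q = 46 (Q = 33 + 13 = 46)
b(o) = 4 + 4*o
b(J(-2)) + (3*E(-5, 5))*Q = (4 + 4*8) + (3*(-5))*46 = (4 + 32) - 15*46 = 36 - 690 = -654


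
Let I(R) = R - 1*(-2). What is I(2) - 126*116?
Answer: -14612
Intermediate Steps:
I(R) = 2 + R (I(R) = R + 2 = 2 + R)
I(2) - 126*116 = (2 + 2) - 126*116 = 4 - 14616 = -14612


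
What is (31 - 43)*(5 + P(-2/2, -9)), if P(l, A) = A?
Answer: 48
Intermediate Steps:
(31 - 43)*(5 + P(-2/2, -9)) = (31 - 43)*(5 - 9) = -12*(-4) = 48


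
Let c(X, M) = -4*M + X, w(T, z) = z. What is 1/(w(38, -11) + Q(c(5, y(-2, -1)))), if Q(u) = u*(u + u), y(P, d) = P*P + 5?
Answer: 1/1911 ≈ 0.00052329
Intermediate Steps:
y(P, d) = 5 + P**2 (y(P, d) = P**2 + 5 = 5 + P**2)
c(X, M) = X - 4*M
Q(u) = 2*u**2 (Q(u) = u*(2*u) = 2*u**2)
1/(w(38, -11) + Q(c(5, y(-2, -1)))) = 1/(-11 + 2*(5 - 4*(5 + (-2)**2))**2) = 1/(-11 + 2*(5 - 4*(5 + 4))**2) = 1/(-11 + 2*(5 - 4*9)**2) = 1/(-11 + 2*(5 - 36)**2) = 1/(-11 + 2*(-31)**2) = 1/(-11 + 2*961) = 1/(-11 + 1922) = 1/1911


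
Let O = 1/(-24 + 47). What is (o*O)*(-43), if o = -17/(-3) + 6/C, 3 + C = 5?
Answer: -1118/69 ≈ -16.203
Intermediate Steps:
C = 2 (C = -3 + 5 = 2)
O = 1/23 ≈ 0.043478
o = 26/3 (o = -17/(-3) + 6/2 = -17*(-⅓) + 6*(½) = 17/3 + 3 = 26/3 ≈ 8.6667)
(o*O)*(-43) = ((26/3)*(1/23))*(-43) = (26/69)*(-43) = -1118/69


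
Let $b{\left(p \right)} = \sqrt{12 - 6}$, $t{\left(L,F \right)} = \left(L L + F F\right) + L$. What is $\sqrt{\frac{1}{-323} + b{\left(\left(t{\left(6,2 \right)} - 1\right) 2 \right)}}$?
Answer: $\frac{\sqrt{-323 + 104329 \sqrt{6}}}{323} \approx 1.5641$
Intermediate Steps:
$t{\left(L,F \right)} = L + F^{2} + L^{2}$ ($t{\left(L,F \right)} = \left(L^{2} + F^{2}\right) + L = \left(F^{2} + L^{2}\right) + L = L + F^{2} + L^{2}$)
$b{\left(p \right)} = \sqrt{6}$
$\sqrt{\frac{1}{-323} + b{\left(\left(t{\left(6,2 \right)} - 1\right) 2 \right)}} = \sqrt{\frac{1}{-323} + \sqrt{6}} = \sqrt{- \frac{1}{323} + \sqrt{6}}$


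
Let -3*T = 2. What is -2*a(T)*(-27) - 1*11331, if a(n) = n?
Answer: -11367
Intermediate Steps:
T = -⅔ (T = -⅓*2 = -⅔ ≈ -0.66667)
-2*a(T)*(-27) - 1*11331 = -2*(-⅔)*(-27) - 1*11331 = (4/3)*(-27) - 11331 = -36 - 11331 = -11367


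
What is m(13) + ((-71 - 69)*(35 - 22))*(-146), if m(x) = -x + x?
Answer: 265720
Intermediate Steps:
m(x) = 0
m(13) + ((-71 - 69)*(35 - 22))*(-146) = 0 + ((-71 - 69)*(35 - 22))*(-146) = 0 - 140*13*(-146) = 0 - 1820*(-146) = 0 + 265720 = 265720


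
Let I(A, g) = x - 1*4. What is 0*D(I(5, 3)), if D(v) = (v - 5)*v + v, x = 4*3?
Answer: 0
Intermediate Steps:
x = 12
I(A, g) = 8 (I(A, g) = 12 - 1*4 = 12 - 4 = 8)
D(v) = v + v*(-5 + v) (D(v) = (-5 + v)*v + v = v*(-5 + v) + v = v + v*(-5 + v))
0*D(I(5, 3)) = 0*(8*(-4 + 8)) = 0*(8*4) = 0*32 = 0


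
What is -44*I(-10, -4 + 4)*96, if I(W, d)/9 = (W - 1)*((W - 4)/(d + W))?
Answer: 2927232/5 ≈ 5.8545e+5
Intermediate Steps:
I(W, d) = 9*(-1 + W)*(-4 + W)/(W + d) (I(W, d) = 9*((W - 1)*((W - 4)/(d + W))) = 9*((-1 + W)*((-4 + W)/(W + d))) = 9*((-1 + W)*(-4 + W)/(W + d)) = 9*(-1 + W)*(-4 + W)/(W + d))
-44*I(-10, -4 + 4)*96 = -396*(4 + (-10)**2 - 5*(-10))/(-10 + (-4 + 4))*96 = -396*(4 + 100 + 50)/(-10 + 0)*96 = -396*154/(-10)*96 = -396*(-1)*154/10*96 = -44*(-693/5)*96 = (30492/5)*96 = 2927232/5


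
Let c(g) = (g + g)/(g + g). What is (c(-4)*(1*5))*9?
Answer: 45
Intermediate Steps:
c(g) = 1 (c(g) = (2*g)/((2*g)) = (2*g)*(1/(2*g)) = 1)
(c(-4)*(1*5))*9 = (1*(1*5))*9 = (1*5)*9 = 5*9 = 45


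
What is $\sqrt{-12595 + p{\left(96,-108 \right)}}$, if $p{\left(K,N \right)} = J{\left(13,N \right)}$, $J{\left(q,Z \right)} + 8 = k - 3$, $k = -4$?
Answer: $i \sqrt{12610} \approx 112.29 i$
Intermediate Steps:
$J{\left(q,Z \right)} = -15$ ($J{\left(q,Z \right)} = -8 - 7 = -15$)
$p{\left(K,N \right)} = -15$
$\sqrt{-12595 + p{\left(96,-108 \right)}} = \sqrt{-12595 - 15} = \sqrt{-12610} = i \sqrt{12610}$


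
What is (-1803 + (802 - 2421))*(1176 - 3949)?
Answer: 9489206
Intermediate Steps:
(-1803 + (802 - 2421))*(1176 - 3949) = (-1803 - 1619)*(-2773) = -3422*(-2773) = 9489206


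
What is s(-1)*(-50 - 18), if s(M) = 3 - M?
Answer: -272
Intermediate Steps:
s(-1)*(-50 - 18) = (3 - 1*(-1))*(-50 - 18) = (3 + 1)*(-68) = 4*(-68) = -272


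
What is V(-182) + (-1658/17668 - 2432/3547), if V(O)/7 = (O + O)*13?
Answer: -1037938399303/31334198 ≈ -33125.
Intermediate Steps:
V(O) = 182*O (V(O) = 7*((O + O)*13) = 7*((2*O)*13) = 7*(26*O) = 182*O)
V(-182) + (-1658/17668 - 2432/3547) = 182*(-182) + (-1658/17668 - 2432/3547) = -33124 + (-1658*1/17668 - 2432*1/3547) = -33124 + (-829/8834 - 2432/3547) = -33124 - 24424751/31334198 = -1037938399303/31334198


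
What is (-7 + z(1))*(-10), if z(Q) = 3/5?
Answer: 64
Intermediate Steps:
z(Q) = ⅗ (z(Q) = 3*(⅕) = ⅗)
(-7 + z(1))*(-10) = (-7 + ⅗)*(-10) = -32/5*(-10) = 64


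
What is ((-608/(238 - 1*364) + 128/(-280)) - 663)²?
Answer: 43043385961/99225 ≈ 4.3380e+5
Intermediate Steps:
((-608/(238 - 1*364) + 128/(-280)) - 663)² = ((-608/(238 - 364) + 128*(-1/280)) - 663)² = ((-608/(-126) - 16/35) - 663)² = ((-608*(-1/126) - 16/35) - 663)² = ((304/63 - 16/35) - 663)² = (1376/315 - 663)² = (-207469/315)² = 43043385961/99225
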